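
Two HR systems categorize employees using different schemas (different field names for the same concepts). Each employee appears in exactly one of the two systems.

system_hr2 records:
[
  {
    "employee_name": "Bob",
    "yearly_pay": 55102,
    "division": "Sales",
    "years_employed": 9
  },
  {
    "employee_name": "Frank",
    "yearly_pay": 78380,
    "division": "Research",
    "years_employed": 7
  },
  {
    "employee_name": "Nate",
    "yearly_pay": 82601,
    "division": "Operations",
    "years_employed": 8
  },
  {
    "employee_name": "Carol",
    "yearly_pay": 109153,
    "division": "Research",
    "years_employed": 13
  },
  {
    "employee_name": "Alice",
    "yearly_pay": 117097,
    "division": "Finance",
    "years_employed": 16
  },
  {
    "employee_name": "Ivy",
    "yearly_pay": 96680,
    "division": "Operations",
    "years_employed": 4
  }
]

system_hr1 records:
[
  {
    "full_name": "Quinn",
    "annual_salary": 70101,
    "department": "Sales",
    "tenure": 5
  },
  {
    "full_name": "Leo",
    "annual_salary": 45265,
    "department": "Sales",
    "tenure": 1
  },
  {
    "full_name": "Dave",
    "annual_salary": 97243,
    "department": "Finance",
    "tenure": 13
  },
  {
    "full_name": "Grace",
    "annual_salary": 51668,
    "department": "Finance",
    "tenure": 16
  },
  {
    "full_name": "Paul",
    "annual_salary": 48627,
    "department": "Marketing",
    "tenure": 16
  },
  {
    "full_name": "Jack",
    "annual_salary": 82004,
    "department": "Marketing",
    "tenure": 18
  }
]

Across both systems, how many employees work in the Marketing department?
2

Schema mapping: "division" (system_hr2) = "department" (system_hr1) = department

Marketing employees in system_hr2: 0
Marketing employees in system_hr1: 2

Total in Marketing: 0 + 2 = 2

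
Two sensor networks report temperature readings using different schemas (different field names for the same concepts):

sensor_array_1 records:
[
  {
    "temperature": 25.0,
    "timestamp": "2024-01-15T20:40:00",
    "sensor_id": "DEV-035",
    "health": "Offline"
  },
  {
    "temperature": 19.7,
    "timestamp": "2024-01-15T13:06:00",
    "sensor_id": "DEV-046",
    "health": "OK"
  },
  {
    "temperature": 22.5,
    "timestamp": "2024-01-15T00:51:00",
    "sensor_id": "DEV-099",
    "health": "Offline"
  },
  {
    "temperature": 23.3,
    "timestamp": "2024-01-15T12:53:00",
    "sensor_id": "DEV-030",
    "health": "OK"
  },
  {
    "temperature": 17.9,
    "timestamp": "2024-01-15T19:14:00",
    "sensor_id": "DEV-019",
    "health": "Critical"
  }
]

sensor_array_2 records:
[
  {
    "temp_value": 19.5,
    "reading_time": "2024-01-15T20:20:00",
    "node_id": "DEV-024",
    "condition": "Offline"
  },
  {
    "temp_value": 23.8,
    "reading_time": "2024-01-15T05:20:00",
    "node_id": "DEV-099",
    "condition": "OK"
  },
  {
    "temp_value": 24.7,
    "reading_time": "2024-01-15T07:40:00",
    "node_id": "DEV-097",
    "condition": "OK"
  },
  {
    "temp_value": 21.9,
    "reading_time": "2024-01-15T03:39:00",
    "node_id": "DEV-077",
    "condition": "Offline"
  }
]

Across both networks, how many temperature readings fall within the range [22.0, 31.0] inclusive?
5

Schema mapping: "temperature" (sensor_array_1) = "temp_value" (sensor_array_2) = temperature

Readings in [22.0, 31.0] from sensor_array_1: 3
Readings in [22.0, 31.0] from sensor_array_2: 2

Total count: 3 + 2 = 5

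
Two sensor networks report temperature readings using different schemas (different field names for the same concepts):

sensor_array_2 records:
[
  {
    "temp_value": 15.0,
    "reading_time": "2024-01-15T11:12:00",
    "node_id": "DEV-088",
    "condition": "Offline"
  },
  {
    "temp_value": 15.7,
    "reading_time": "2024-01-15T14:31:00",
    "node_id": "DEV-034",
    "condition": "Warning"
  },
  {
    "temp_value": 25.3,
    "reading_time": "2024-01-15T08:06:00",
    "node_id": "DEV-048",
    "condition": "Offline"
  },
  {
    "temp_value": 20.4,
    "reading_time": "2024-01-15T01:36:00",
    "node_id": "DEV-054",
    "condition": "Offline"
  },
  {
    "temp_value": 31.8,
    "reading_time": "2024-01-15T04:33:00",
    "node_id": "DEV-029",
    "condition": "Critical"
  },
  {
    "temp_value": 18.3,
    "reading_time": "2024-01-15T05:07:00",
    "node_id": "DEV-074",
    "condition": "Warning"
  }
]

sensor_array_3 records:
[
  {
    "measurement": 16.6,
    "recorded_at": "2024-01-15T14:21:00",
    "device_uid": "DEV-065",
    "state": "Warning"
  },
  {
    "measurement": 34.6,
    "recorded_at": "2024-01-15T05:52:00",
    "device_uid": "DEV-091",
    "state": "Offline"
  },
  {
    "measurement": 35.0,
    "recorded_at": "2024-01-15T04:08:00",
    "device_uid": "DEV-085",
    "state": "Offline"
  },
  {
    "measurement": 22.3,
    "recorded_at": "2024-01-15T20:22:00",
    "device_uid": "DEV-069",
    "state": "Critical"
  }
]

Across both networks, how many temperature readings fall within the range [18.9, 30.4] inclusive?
3

Schema mapping: "temp_value" (sensor_array_2) = "measurement" (sensor_array_3) = temperature

Readings in [18.9, 30.4] from sensor_array_2: 2
Readings in [18.9, 30.4] from sensor_array_3: 1

Total count: 2 + 1 = 3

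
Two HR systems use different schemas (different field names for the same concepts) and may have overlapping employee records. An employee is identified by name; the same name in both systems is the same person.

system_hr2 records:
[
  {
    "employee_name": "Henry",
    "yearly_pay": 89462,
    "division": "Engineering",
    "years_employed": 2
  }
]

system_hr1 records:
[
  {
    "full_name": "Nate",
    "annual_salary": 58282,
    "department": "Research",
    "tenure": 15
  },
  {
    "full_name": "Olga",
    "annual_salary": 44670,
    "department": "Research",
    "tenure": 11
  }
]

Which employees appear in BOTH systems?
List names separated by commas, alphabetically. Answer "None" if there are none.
None

Schema mapping: "employee_name" (system_hr2) = "full_name" (system_hr1) = employee name

Names in system_hr2: ['Henry']
Names in system_hr1: ['Nate', 'Olga']

Intersection: None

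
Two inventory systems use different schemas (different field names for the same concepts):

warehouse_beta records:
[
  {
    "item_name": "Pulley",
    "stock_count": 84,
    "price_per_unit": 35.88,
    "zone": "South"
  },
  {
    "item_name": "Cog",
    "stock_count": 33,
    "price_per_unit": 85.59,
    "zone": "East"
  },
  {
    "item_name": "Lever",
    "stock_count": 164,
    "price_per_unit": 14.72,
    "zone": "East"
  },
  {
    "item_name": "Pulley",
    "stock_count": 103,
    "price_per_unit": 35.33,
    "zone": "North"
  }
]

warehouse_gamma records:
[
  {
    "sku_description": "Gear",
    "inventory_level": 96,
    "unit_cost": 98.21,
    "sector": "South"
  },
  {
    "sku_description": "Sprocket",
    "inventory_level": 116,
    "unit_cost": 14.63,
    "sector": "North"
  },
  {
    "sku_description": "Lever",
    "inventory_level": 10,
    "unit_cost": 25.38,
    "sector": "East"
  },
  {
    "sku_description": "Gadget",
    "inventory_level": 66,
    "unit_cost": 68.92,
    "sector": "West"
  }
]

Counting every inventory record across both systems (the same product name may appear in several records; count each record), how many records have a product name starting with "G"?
2

Schema mapping: "item_name" (warehouse_beta) = "sku_description" (warehouse_gamma) = product name

Records with product name starting with "G" in warehouse_beta: 0
Records with product name starting with "G" in warehouse_gamma: 2

Total: 0 + 2 = 2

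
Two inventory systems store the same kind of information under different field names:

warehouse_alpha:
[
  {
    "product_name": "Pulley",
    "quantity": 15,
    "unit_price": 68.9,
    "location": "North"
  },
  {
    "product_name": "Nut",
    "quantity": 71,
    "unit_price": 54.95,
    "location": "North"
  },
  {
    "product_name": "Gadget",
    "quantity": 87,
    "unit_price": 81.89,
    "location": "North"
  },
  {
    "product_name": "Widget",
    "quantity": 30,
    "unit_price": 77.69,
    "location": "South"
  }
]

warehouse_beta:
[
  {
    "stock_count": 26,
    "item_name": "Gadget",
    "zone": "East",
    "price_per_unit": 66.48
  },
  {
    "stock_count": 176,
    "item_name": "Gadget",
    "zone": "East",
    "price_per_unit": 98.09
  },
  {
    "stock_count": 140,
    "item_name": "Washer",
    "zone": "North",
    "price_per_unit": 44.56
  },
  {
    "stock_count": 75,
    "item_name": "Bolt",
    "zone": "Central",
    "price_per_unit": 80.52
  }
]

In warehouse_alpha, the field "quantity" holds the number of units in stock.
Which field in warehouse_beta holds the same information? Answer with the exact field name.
stock_count

In warehouse_alpha, "quantity" holds the number of units in stock.
The fields in warehouse_beta are: "stock_count", "item_name", "zone", "price_per_unit".
"stock_count" is the match: the name refers to the same concept and its values are whole-number counts (e.g. 26, 176).
The other fields ("item_name", "zone", "price_per_unit") hold different kinds of data.

So "quantity" in warehouse_alpha corresponds to "stock_count" in warehouse_beta.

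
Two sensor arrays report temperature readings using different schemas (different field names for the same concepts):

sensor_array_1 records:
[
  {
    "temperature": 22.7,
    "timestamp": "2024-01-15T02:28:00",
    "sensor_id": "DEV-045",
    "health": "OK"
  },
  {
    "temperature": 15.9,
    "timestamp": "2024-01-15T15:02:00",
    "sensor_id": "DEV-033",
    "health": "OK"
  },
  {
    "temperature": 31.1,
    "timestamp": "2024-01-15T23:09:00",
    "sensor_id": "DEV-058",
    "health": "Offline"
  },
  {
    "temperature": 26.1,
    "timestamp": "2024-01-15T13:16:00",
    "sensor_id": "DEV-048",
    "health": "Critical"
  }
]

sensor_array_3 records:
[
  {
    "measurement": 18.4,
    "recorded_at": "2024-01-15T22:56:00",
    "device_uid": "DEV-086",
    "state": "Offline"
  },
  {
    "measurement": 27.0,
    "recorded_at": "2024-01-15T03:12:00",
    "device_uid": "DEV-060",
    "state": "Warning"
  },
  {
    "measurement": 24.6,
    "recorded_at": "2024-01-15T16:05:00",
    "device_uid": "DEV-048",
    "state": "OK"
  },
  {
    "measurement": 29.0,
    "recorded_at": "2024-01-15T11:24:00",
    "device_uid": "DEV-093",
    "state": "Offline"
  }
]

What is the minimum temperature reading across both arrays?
15.9

Schema mapping: "temperature" (sensor_array_1) = "measurement" (sensor_array_3) = temperature reading

Minimum in sensor_array_1: 15.9
Minimum in sensor_array_3: 18.4

Overall minimum: min(15.9, 18.4) = 15.9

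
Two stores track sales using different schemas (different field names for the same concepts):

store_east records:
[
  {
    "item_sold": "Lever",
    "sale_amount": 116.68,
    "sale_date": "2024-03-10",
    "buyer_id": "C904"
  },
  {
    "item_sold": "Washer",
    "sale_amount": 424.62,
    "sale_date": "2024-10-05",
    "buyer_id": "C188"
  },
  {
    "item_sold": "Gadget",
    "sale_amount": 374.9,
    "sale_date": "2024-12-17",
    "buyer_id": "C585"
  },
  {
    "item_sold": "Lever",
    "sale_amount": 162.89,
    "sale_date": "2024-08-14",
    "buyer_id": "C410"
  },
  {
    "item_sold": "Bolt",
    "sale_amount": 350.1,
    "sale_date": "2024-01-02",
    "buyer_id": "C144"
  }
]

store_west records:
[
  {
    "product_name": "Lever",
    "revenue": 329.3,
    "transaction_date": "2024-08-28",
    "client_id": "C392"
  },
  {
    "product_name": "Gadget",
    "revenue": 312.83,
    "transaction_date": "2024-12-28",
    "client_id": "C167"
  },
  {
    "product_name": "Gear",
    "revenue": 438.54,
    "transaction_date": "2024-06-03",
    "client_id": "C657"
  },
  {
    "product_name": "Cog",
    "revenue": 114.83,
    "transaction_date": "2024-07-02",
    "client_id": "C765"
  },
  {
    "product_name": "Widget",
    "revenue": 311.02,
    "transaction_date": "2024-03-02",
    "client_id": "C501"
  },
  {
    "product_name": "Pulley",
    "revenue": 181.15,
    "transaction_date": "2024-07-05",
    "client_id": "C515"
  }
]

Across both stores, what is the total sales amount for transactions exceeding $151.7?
2885.35

Schema mapping: "sale_amount" (store_east) = "revenue" (store_west) = sale amount

Sum of sales > $151.7 in store_east: 1312.51
Sum of sales > $151.7 in store_west: 1572.84

Total: 1312.51 + 1572.84 = 2885.35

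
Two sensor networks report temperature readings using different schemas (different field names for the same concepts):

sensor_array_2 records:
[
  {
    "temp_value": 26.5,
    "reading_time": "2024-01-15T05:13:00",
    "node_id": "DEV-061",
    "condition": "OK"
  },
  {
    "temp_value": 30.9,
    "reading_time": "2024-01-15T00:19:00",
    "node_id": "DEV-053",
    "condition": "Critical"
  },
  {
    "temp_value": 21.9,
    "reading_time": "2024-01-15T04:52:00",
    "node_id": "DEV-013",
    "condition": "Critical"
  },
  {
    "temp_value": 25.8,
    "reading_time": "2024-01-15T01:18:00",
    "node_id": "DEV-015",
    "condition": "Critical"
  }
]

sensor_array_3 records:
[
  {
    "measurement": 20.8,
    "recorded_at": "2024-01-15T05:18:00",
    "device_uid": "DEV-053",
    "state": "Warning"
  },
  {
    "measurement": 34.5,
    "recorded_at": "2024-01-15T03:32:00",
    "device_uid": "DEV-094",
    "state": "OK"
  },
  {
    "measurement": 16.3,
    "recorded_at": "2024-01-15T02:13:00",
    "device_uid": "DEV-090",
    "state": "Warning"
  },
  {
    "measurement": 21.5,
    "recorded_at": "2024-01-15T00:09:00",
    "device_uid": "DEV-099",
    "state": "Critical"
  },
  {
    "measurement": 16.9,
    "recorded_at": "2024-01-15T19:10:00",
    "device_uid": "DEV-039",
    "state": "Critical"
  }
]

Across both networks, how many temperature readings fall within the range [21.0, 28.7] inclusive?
4

Schema mapping: "temp_value" (sensor_array_2) = "measurement" (sensor_array_3) = temperature

Readings in [21.0, 28.7] from sensor_array_2: 3
Readings in [21.0, 28.7] from sensor_array_3: 1

Total count: 3 + 1 = 4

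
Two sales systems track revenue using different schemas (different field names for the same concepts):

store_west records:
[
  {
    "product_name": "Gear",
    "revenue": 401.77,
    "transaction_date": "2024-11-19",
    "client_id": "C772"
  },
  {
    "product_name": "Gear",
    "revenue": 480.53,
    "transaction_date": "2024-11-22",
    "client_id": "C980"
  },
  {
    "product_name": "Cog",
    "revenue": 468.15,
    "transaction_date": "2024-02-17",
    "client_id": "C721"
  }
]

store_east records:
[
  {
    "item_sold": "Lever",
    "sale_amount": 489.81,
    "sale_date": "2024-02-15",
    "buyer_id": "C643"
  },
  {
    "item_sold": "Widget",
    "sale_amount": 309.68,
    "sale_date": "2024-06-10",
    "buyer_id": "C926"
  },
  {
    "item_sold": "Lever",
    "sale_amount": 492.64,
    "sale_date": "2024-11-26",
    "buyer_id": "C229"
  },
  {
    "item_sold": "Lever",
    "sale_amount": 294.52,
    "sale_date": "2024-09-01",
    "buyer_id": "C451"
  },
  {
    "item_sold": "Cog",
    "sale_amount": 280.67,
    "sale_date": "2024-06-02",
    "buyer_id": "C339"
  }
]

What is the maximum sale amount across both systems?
492.64

Reconcile: "revenue" (store_west) = "sale_amount" (store_east) = sale amount

Maximum in store_west: 480.53
Maximum in store_east: 492.64

Overall maximum: max(480.53, 492.64) = 492.64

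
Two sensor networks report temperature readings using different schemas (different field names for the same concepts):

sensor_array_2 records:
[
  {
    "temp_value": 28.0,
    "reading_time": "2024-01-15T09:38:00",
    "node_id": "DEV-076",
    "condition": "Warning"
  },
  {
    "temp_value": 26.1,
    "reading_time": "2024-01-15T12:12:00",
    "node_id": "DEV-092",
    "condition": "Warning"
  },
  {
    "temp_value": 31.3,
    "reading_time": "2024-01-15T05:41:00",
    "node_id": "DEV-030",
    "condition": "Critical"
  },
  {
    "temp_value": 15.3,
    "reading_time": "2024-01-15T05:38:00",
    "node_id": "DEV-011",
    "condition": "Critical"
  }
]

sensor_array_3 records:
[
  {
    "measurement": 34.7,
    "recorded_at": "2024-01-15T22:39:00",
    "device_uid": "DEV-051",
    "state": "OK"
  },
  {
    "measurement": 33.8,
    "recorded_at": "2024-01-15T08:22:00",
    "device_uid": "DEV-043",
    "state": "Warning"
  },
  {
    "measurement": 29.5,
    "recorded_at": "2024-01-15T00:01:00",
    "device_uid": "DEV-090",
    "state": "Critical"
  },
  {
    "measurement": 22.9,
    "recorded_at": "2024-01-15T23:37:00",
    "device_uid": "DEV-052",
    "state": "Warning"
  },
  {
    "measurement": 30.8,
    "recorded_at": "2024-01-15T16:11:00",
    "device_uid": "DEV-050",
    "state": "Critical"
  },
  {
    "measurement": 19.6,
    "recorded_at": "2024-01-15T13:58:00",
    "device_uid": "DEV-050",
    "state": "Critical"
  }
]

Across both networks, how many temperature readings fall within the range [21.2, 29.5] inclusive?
4

Schema mapping: "temp_value" (sensor_array_2) = "measurement" (sensor_array_3) = temperature

Readings in [21.2, 29.5] from sensor_array_2: 2
Readings in [21.2, 29.5] from sensor_array_3: 2

Total count: 2 + 2 = 4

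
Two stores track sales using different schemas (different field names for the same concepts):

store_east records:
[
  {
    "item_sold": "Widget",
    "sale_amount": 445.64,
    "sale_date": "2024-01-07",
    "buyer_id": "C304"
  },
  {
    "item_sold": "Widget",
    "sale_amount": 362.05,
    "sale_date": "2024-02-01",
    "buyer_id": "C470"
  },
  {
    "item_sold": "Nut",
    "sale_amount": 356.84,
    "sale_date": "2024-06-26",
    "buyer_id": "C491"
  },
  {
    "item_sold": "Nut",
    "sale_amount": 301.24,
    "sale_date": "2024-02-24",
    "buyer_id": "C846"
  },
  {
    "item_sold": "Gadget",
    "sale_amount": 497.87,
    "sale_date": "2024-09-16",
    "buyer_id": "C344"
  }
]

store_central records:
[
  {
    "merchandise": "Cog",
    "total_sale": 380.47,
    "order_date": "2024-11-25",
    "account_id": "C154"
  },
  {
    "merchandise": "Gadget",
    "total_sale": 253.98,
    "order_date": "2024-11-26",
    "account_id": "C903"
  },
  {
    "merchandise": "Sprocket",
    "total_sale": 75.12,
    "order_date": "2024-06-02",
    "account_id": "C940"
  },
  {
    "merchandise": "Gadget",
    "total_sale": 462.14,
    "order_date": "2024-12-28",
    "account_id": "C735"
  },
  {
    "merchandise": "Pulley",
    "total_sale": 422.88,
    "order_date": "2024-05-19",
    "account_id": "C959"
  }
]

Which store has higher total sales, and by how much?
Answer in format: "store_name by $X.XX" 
store_east by $369.05

Schema mapping: "sale_amount" (store_east) = "total_sale" (store_central) = sale amount

Total for store_east: 1963.64
Total for store_central: 1594.59

Difference: |1963.64 - 1594.59| = 369.05
store_east has higher sales by $369.05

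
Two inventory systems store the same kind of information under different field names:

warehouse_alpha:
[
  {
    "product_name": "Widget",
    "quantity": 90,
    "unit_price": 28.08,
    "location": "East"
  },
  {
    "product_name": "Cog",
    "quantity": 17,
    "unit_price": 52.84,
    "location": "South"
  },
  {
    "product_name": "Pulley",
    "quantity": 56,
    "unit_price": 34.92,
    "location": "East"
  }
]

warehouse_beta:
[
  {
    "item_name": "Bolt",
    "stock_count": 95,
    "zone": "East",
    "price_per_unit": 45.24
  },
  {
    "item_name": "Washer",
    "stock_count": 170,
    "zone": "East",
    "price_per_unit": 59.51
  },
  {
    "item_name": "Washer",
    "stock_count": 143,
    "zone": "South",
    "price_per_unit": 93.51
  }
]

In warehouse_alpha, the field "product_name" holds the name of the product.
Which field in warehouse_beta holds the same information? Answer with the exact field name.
item_name

In warehouse_alpha, "product_name" holds the name of the product.
The fields in warehouse_beta are: "item_name", "stock_count", "zone", "price_per_unit".
"item_name" is the match: the name refers to the same concept and its values are product-name strings (e.g. 'Bolt', 'Washer').
The other fields ("stock_count", "zone", "price_per_unit") hold different kinds of data.

So "product_name" in warehouse_alpha corresponds to "item_name" in warehouse_beta.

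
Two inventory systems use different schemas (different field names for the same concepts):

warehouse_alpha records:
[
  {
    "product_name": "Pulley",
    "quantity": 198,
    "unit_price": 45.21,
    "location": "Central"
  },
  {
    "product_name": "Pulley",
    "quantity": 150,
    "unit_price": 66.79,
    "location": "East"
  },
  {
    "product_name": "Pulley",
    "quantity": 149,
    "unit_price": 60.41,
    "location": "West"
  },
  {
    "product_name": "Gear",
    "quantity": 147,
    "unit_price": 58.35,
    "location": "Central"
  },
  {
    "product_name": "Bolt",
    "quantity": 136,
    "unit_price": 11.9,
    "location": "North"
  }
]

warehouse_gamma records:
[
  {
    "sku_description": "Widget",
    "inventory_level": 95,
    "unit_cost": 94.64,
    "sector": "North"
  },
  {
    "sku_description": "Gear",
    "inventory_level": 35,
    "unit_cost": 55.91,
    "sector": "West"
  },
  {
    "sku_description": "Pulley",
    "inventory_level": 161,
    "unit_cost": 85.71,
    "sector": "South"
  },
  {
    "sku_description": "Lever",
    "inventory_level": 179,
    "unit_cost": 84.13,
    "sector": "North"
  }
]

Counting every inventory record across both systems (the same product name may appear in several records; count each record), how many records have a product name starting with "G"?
2

Schema mapping: "product_name" (warehouse_alpha) = "sku_description" (warehouse_gamma) = product name

Records with product name starting with "G" in warehouse_alpha: 1
Records with product name starting with "G" in warehouse_gamma: 1

Total: 1 + 1 = 2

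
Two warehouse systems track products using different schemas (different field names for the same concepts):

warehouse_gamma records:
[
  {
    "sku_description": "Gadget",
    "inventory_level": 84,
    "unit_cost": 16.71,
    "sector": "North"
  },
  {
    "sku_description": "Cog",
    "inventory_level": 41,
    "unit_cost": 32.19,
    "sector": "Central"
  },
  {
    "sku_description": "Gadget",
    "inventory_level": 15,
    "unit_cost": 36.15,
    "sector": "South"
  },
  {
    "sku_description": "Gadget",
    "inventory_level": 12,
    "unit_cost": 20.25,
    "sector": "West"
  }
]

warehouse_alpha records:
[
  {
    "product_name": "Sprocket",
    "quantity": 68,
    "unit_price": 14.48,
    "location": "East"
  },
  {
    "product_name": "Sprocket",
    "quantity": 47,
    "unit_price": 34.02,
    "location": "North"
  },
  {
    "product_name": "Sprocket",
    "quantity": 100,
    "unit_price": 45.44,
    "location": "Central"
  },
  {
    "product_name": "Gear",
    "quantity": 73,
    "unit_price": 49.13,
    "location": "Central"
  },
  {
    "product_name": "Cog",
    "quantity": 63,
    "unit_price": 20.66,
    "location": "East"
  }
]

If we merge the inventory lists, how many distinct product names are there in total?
4

Schema mapping: "sku_description" (warehouse_gamma) = "product_name" (warehouse_alpha) = product name

Products in warehouse_gamma: ['Cog', 'Gadget']
Products in warehouse_alpha: ['Cog', 'Gear', 'Sprocket']

Union (unique products): ['Cog', 'Gadget', 'Gear', 'Sprocket']
Count: 4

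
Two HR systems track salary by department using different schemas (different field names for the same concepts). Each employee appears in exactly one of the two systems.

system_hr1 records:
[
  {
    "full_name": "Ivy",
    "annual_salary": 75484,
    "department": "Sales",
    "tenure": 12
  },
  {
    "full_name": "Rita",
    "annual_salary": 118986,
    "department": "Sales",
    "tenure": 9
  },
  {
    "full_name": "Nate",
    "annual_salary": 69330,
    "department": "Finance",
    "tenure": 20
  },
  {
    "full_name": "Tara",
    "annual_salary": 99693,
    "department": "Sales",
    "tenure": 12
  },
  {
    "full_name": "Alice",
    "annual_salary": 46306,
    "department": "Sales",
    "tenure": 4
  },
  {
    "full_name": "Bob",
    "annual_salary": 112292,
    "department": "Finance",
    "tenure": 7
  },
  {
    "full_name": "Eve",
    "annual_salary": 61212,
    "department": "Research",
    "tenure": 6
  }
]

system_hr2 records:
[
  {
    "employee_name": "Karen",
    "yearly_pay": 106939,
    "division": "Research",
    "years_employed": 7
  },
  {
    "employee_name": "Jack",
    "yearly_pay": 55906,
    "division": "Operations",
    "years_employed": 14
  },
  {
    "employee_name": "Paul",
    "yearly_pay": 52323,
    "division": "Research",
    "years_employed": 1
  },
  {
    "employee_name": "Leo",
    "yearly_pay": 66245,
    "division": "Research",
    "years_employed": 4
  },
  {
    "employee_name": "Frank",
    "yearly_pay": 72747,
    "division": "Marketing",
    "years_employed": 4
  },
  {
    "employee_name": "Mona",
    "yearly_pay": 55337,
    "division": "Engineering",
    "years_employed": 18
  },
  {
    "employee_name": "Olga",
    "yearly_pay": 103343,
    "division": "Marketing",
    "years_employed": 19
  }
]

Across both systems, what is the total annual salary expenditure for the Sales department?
340469

Schema mappings:
- "department" (system_hr1) = "division" (system_hr2) = department
- "annual_salary" (system_hr1) = "yearly_pay" (system_hr2) = salary

Sales salaries from system_hr1: 340469
Sales salaries from system_hr2: 0

Total: 340469 + 0 = 340469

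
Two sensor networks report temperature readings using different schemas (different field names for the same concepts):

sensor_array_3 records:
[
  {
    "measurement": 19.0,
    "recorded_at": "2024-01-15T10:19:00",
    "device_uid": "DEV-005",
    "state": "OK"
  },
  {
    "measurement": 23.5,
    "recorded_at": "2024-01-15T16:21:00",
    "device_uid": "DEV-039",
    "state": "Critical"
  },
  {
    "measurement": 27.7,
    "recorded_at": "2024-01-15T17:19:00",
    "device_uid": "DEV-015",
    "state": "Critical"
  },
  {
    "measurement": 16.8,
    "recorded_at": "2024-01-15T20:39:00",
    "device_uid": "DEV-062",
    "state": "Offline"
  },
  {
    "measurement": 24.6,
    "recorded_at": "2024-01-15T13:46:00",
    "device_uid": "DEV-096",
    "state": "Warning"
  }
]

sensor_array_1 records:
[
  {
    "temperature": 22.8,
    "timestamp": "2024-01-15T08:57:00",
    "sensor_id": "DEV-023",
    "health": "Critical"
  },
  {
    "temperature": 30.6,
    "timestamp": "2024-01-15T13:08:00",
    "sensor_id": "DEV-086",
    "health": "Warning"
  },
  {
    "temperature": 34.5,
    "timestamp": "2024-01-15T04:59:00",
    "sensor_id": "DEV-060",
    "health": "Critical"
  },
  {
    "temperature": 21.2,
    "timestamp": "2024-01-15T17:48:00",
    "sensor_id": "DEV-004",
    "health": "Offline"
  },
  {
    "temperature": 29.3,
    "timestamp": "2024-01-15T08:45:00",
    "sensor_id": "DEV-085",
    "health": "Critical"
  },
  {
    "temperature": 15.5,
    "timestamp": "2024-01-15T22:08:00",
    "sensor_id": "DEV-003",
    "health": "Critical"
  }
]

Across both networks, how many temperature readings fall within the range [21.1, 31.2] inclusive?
7

Schema mapping: "measurement" (sensor_array_3) = "temperature" (sensor_array_1) = temperature

Readings in [21.1, 31.2] from sensor_array_3: 3
Readings in [21.1, 31.2] from sensor_array_1: 4

Total count: 3 + 4 = 7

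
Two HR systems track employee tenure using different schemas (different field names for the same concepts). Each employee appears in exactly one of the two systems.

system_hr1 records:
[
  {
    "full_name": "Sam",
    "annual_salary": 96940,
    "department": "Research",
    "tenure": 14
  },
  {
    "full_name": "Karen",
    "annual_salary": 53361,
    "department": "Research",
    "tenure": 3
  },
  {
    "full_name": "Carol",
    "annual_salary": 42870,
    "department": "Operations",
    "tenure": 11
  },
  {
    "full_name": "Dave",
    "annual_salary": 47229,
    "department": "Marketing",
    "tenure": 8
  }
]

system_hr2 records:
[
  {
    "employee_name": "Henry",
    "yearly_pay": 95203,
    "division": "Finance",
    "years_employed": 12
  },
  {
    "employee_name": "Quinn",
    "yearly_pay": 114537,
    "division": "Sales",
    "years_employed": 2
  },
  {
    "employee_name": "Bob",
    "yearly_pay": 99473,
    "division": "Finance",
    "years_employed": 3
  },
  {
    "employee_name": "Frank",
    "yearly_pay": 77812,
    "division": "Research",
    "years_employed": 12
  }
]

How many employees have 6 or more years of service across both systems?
5

Reconcile schemas: "tenure" (system_hr1) = "years_employed" (system_hr2) = years of service

From system_hr1: 3 employees with >= 6 years
From system_hr2: 2 employees with >= 6 years

Total: 3 + 2 = 5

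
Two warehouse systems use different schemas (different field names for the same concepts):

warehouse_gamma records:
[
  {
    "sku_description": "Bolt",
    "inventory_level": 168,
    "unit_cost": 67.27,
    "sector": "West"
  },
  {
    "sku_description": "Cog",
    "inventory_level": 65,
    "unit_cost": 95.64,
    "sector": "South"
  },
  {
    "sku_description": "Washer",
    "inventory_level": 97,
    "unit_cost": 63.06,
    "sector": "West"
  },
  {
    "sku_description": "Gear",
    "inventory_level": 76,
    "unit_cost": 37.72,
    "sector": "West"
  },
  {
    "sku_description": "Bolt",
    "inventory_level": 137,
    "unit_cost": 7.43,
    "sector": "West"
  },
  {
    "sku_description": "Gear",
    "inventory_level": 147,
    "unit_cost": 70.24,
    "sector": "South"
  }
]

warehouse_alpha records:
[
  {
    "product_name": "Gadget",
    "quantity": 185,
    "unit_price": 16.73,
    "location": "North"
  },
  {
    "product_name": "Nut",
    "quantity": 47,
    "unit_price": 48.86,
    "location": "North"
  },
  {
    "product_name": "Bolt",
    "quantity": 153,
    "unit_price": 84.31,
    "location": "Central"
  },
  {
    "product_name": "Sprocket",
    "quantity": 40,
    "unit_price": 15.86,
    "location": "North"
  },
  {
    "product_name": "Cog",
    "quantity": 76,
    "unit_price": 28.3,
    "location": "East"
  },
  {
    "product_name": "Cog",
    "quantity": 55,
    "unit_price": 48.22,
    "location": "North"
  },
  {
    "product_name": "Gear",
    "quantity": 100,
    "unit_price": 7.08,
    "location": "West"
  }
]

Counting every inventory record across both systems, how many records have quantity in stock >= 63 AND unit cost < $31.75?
4

Schema mappings:
- "inventory_level" (warehouse_gamma) = "quantity" (warehouse_alpha) = quantity
- "unit_cost" (warehouse_gamma) = "unit_price" (warehouse_alpha) = unit cost

Records meeting both conditions in warehouse_gamma: 1
Records meeting both conditions in warehouse_alpha: 3

Total: 1 + 3 = 4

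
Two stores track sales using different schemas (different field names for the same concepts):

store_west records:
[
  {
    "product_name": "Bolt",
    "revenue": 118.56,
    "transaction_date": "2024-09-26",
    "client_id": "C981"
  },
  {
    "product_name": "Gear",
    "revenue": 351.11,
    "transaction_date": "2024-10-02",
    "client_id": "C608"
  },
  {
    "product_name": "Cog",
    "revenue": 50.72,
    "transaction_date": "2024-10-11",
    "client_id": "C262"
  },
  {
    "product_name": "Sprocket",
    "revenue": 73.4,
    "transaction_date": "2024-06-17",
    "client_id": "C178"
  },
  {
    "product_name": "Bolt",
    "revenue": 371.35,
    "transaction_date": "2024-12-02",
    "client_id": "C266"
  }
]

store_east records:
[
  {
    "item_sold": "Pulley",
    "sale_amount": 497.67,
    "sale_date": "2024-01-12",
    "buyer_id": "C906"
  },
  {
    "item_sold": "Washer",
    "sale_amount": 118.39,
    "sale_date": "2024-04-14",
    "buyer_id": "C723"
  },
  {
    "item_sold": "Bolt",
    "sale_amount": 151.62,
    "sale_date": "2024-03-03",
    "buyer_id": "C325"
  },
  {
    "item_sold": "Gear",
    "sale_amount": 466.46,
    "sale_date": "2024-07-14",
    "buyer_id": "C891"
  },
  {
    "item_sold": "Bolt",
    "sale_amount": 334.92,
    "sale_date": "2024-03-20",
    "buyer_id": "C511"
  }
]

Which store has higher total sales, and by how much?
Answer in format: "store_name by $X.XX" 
store_east by $603.92

Schema mapping: "revenue" (store_west) = "sale_amount" (store_east) = sale amount

Total for store_west: 965.14
Total for store_east: 1569.06

Difference: |965.14 - 1569.06| = 603.92
store_east has higher sales by $603.92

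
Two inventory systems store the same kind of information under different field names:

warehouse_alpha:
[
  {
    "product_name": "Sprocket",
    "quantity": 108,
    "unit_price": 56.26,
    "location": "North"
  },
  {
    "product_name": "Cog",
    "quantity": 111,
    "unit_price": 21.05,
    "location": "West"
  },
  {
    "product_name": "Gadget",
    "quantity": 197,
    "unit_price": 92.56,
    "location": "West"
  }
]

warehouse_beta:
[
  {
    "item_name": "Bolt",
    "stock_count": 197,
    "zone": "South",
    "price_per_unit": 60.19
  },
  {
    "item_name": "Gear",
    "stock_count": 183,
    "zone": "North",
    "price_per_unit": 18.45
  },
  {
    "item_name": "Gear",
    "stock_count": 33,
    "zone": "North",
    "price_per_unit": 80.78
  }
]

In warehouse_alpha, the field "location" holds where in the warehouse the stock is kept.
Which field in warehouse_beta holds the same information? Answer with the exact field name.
zone

In warehouse_alpha, "location" holds where in the warehouse the stock is kept.
The fields in warehouse_beta are: "item_name", "stock_count", "zone", "price_per_unit".
"zone" is the match: the name refers to the same concept and its values are area labels (e.g. 'North', 'South').
The other fields ("item_name", "stock_count", "price_per_unit") hold different kinds of data.

So "location" in warehouse_alpha corresponds to "zone" in warehouse_beta.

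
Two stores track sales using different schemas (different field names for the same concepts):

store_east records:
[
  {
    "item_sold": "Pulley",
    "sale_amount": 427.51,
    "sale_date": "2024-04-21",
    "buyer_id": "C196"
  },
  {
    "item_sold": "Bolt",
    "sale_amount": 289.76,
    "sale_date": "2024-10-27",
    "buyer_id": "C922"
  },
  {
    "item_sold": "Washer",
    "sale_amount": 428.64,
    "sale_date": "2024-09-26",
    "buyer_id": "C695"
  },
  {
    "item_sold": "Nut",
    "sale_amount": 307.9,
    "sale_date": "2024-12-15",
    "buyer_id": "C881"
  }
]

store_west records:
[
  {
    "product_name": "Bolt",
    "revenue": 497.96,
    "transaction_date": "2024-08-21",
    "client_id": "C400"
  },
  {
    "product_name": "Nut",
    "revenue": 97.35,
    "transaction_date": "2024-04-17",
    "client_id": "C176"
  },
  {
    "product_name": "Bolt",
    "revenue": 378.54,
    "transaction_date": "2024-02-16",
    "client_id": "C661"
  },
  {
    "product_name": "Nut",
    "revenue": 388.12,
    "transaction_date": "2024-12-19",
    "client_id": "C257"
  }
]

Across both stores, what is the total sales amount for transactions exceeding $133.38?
2718.43

Schema mapping: "sale_amount" (store_east) = "revenue" (store_west) = sale amount

Sum of sales > $133.38 in store_east: 1453.81
Sum of sales > $133.38 in store_west: 1264.62

Total: 1453.81 + 1264.62 = 2718.43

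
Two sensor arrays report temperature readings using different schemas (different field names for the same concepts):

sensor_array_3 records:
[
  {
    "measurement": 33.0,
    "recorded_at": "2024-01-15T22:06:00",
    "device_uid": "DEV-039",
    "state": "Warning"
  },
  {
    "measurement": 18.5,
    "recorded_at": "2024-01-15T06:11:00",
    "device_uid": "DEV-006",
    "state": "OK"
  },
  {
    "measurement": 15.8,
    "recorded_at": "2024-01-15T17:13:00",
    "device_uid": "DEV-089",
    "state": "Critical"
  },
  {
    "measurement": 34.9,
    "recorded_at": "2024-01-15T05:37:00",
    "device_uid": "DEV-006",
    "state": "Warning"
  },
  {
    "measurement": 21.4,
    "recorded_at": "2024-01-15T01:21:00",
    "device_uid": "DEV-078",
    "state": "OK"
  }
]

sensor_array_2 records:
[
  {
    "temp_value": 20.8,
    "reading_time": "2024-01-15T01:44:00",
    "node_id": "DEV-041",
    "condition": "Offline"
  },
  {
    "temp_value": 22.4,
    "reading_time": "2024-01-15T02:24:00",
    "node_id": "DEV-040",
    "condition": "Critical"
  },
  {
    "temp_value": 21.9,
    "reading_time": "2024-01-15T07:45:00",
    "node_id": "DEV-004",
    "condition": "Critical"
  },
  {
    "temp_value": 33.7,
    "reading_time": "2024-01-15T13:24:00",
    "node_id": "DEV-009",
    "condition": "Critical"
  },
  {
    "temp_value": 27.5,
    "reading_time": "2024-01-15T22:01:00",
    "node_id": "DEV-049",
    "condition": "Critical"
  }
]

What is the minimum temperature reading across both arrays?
15.8

Schema mapping: "measurement" (sensor_array_3) = "temp_value" (sensor_array_2) = temperature reading

Minimum in sensor_array_3: 15.8
Minimum in sensor_array_2: 20.8

Overall minimum: min(15.8, 20.8) = 15.8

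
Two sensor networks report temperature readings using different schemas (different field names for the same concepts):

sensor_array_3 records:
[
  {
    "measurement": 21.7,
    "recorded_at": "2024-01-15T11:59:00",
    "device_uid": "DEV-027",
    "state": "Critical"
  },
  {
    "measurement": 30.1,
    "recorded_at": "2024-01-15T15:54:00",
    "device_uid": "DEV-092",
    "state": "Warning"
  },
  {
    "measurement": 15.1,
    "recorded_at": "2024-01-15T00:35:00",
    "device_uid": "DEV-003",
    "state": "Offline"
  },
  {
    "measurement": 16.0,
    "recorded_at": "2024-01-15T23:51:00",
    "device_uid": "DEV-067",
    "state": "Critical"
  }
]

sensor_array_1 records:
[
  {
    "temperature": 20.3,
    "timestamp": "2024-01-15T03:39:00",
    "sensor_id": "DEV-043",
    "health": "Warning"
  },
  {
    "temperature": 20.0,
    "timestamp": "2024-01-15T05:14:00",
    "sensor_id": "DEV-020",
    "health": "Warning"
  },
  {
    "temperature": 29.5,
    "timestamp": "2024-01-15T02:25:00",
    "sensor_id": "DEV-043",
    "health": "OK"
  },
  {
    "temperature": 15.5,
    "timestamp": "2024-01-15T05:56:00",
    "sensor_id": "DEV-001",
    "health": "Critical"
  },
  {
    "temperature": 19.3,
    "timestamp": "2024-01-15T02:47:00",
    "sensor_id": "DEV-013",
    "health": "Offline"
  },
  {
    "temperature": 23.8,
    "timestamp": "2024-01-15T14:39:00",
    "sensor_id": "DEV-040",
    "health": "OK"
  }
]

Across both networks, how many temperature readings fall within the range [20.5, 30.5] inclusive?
4

Schema mapping: "measurement" (sensor_array_3) = "temperature" (sensor_array_1) = temperature

Readings in [20.5, 30.5] from sensor_array_3: 2
Readings in [20.5, 30.5] from sensor_array_1: 2

Total count: 2 + 2 = 4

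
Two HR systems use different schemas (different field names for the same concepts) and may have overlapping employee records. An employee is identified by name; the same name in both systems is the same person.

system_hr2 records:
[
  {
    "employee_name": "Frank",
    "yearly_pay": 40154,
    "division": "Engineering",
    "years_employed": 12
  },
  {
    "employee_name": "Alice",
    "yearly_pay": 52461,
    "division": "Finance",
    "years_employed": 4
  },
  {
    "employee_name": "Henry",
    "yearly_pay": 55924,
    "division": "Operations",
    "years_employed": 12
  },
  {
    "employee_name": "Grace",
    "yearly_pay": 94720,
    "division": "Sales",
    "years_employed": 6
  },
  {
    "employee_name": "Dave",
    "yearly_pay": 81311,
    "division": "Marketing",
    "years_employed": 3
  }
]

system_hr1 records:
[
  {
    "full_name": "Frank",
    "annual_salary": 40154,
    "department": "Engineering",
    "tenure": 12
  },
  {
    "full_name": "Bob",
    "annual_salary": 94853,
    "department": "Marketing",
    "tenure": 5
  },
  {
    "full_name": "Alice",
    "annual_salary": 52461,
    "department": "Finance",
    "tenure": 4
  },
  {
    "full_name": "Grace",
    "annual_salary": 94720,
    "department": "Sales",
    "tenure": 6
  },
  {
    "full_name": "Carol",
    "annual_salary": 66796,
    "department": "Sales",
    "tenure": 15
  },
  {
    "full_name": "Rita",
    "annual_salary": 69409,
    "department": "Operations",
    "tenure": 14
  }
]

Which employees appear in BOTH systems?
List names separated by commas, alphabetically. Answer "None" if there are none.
Alice, Frank, Grace

Schema mapping: "employee_name" (system_hr2) = "full_name" (system_hr1) = employee name

Names in system_hr2: ['Alice', 'Dave', 'Frank', 'Grace', 'Henry']
Names in system_hr1: ['Alice', 'Bob', 'Carol', 'Frank', 'Grace', 'Rita']

Intersection: ['Alice', 'Frank', 'Grace']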